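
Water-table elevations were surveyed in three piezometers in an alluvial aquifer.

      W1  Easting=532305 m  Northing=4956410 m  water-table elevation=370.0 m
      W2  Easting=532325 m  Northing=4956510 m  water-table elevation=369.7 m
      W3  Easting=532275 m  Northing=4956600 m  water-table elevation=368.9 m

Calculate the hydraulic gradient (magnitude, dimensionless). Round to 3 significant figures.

Three-point gradient (reference W1): Δ to W2 = (20, 100, -0.3), Δ to W3 = (-30, 190, -1.1).
∂h/∂x = +0.007794, ∂h/∂y = -0.004559 (det = 6800).
|∇h| = √(0.007794² + -0.004559²) = 0.009029

0.00903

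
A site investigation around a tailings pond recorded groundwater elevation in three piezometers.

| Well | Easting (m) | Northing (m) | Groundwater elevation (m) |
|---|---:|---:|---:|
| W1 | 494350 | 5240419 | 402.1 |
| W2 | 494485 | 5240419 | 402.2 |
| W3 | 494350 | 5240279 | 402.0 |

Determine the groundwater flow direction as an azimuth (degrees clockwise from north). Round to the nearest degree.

∂h/∂x = (402.2 − 402.1) / (494485 − 494350) = +0.0007407
∂h/∂y = (402.0 − 402.1) / (5240279 − 5240419) = +0.0007143
Flow direction (−∇h) has components (-0.0007407 E, -0.0007143 N).
Azimuth = atan2(E, N) = atan2(-0.0007407, -0.0007143) = 226.0° ≈ 226°.

226°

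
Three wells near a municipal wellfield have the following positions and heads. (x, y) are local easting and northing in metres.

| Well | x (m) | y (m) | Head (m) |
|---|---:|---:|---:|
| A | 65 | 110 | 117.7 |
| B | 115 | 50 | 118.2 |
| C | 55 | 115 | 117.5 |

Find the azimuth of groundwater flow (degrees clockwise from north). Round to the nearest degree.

242°

Three-point gradient (reference A): Δ to B = (50, -60, +0.5), Δ to C = (-10, 5, -0.2).
∂h/∂x = +0.02714, ∂h/∂y = +0.01429 (det = -350).
Flow direction (−∇h) has components (-0.02714 E, -0.01429 N).
Azimuth = atan2(E, N) = atan2(-0.02714, -0.01429) = 242.2° ≈ 242°.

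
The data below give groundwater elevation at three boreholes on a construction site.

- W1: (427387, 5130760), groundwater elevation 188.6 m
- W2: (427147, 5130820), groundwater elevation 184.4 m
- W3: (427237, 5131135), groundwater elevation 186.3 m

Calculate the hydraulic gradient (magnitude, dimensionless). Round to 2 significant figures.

Differences from W1: to W2 (Δx, Δy, Δh) = (-240, 60, -4.2); to W3 = (-150, 375, -2.3).
Determinant of the coordinate differences = (-240)·375 − (-150)·60 = -81000.
∂h/∂x = [(-4.2)·375 − (-2.3)·60] / -81000 = +0.01774
∂h/∂y = [(-240)·(-2.3) − (-150)·(-4.2)] / -81000 = +0.0009630
|∇h| = √(0.01774² + 0.0009630²) = 0.01777

0.018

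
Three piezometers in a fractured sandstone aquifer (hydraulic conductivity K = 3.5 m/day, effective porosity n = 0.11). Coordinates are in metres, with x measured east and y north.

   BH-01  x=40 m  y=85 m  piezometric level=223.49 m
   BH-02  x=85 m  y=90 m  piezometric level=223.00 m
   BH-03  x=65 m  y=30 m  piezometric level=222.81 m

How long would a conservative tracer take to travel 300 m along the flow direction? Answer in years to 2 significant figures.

1.9 years

With h = a·x + b·y + c and BH-01 as origin, the differences give:
  45·a + 5·b = -0.49
  25·a + (-55)·b = -0.68
Eliminate b (×(-55) and ×5, subtract): -2600·a = 30.350 → a = ∂h/∂x = -0.01167
Back-substitute: b = ∂h/∂y = +0.007058.
|∇h| = √(-0.01167² + 0.007058²) = 0.01364
Seepage velocity v = K·i/n = 3.5 × 0.01364 / 0.11 = 0.434 m/day.
t = 300 / 0.434 = 691.2 days = 1.89 years.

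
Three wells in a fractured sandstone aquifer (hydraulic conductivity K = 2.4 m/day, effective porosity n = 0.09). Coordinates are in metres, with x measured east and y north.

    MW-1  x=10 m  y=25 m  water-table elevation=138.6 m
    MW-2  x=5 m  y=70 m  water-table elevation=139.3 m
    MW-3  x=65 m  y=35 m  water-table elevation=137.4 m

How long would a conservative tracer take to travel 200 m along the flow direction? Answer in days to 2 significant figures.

270 days

Three-point gradient (reference MW-1): Δ to MW-2 = (-5, 45, +0.7), Δ to MW-3 = (55, 10, -1.2).
∂h/∂x = -0.02416, ∂h/∂y = +0.01287 (det = -2525).
|∇h| = √(-0.02416² + 0.01287²) = 0.02737
Seepage velocity v = K·i/n = 2.4 × 0.02737 / 0.09 = 0.7299 m/day.
t = 200 / 0.7299 = 274 days.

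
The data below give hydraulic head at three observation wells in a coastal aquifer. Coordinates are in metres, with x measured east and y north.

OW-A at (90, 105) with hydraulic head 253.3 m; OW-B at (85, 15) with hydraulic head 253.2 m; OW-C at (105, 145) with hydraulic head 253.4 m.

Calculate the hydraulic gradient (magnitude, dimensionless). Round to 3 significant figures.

With h = a·x + b·y + c and OW-A as origin, the differences give:
  (-5)·a + (-90)·b = -0.1
  15·a + 40·b = +0.1
Eliminate b (×40 and ×(-90), subtract): 1150·a = 5.00 → a = ∂h/∂x = +0.004348
Back-substitute: b = ∂h/∂y = +0.0008696.
|∇h| = √(0.004348² + 0.0008696²) = 0.004434

0.00443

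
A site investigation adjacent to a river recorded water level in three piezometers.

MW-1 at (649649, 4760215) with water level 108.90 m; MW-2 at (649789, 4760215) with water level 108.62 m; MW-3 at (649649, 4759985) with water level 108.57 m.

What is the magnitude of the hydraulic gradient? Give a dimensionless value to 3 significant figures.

0.00246

∂h/∂x = (108.62 − 108.90) / (649789 − 649649) = -0.002000
∂h/∂y = (108.57 − 108.90) / (4759985 − 4760215) = +0.001435
|∇h| = √(-0.002000² + 0.001435²) = 0.002462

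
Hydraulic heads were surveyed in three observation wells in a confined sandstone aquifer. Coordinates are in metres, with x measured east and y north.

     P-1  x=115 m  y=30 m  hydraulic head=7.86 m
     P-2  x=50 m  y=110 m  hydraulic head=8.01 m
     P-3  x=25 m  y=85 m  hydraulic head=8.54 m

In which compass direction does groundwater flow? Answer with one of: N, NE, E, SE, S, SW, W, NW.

With h = a·x + b·y + c and P-1 as origin, the differences give:
  (-65)·a + 80·b = +0.15
  (-90)·a + 55·b = +0.68
Eliminate b (×55 and ×80, subtract): 3625·a = -46.150 → a = ∂h/∂x = -0.01273
Back-substitute: b = ∂h/∂y = -0.008469.
Flow = −∇h = (+0.01273 east, +0.008469 north), which points northeast.

NE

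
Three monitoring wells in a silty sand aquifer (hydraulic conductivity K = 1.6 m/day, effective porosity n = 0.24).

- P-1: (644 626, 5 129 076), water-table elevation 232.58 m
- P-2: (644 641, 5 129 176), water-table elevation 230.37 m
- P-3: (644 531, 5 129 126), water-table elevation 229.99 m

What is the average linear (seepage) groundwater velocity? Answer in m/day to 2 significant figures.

0.19 m/day

With h = a·x + b·y + c and P-1 as origin, the differences give:
  15·a + 100·b = -2.21
  (-95)·a + 50·b = -2.59
Eliminate b (×50 and ×100, subtract): 10250·a = 148.500 → a = ∂h/∂x = +0.01449
Back-substitute: b = ∂h/∂y = -0.02427.
|∇h| = √(0.01449² + -0.02427²) = 0.02827
Seepage velocity v = K·i/n = 1.6 × 0.02827 / 0.24 = 0.1885 m/day.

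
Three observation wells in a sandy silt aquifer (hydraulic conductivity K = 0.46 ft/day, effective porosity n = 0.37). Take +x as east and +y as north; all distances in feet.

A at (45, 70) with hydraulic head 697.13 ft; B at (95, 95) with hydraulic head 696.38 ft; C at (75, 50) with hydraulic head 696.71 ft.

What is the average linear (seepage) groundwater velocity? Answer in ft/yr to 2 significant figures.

6.6 ft/yr

With h = a·x + b·y + c and A as origin, the differences give:
  50·a + 25·b = -0.75
  30·a + (-20)·b = -0.42
Eliminate b (×(-20) and ×25, subtract): -1750·a = 25.500 → a = ∂h/∂x = -0.01457
Back-substitute: b = ∂h/∂y = -0.0008571.
|∇h| = √(-0.01457² + -0.0008571²) = 0.0146
Seepage velocity v = K·i/n = 0.46 × 0.0146 / 0.37 = 0.01815 ft/day = 6.629 ft/yr.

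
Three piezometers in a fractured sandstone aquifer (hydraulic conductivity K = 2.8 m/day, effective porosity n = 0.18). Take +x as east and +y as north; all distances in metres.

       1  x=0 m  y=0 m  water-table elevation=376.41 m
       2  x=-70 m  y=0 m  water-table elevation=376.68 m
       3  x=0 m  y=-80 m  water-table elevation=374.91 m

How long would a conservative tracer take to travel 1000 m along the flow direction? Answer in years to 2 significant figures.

9.2 years

∂h/∂x = (376.68 − 376.41) / (-70 − 0) = -0.003857
∂h/∂y = (374.91 − 376.41) / (-80 − 0) = +0.01875
|∇h| = √(-0.003857² + 0.01875²) = 0.01914
Seepage velocity v = K·i/n = 2.8 × 0.01914 / 0.18 = 0.2977 m/day.
t = 1000 / 0.2977 = 3359 days = 9.2 years.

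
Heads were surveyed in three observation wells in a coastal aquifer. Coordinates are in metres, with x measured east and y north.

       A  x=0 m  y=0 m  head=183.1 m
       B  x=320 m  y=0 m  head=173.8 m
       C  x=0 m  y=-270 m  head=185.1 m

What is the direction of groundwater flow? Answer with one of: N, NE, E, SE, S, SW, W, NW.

E

∂h/∂x = (173.8 − 183.1) / (320 − 0) = -0.02906
∂h/∂y = (185.1 − 183.1) / (-270 − 0) = -0.007407
Flow = −∇h = (+0.02906 east, +0.007407 north), which points east.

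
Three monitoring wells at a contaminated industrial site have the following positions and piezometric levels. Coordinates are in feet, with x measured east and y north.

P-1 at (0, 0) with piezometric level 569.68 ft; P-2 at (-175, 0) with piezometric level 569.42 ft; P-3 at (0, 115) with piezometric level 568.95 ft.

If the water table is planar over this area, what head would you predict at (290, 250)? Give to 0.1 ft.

568.5 ft

∂h/∂x = (569.42 − 569.68) / (-175 − 0) = +0.001486
∂h/∂y = (568.95 − 569.68) / (115 − 0) = -0.006348
h(290, 250) = 569.68 + (+0.001486)·(290) + (-0.006348)·(250) = 569.68 +0.431 -1.587 = 568.524 ft.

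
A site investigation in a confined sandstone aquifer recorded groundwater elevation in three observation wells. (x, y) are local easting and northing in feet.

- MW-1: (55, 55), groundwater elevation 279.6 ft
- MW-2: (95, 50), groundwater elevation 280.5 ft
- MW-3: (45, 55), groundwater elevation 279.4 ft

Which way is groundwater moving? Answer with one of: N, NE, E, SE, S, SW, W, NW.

NW

Differences from MW-1: to MW-2 (Δx, Δy, Δh) = (40, -5, +0.9); to MW-3 = (-10, 0, -0.2).
Determinant of the coordinate differences = 40·0 − (-10)·(-5) = -50.
∂h/∂x = [(+0.9)·0 − (-0.2)·(-5)] / -50 = +0.02000
∂h/∂y = [40·(-0.2) − (-10)·(+0.9)] / -50 = -0.02000
Flow = −∇h = (-0.02000 east, +0.02000 north), which points northwest.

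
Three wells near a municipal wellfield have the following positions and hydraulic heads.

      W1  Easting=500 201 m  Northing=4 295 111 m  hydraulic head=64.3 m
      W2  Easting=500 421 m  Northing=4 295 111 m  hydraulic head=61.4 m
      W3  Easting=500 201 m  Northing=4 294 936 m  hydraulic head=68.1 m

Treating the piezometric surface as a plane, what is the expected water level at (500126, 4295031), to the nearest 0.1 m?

67.0 m

∂h/∂x = (61.4 − 64.3) / (500421 − 500201) = -0.01318
∂h/∂y = (68.1 − 64.3) / (4294936 − 4295111) = -0.02171
h(500126, 4295031) = 64.3 + (-0.01318)·(-75) + (-0.02171)·(-80) = 64.3 +0.989 +1.737 = 67.026 m.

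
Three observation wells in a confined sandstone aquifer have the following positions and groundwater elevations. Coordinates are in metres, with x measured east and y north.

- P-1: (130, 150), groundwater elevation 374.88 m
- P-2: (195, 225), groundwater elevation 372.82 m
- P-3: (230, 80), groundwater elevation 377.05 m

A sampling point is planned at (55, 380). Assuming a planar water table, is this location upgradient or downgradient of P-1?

Differences from P-1: to P-2 (Δx, Δy, Δh) = (65, 75, -2.06); to P-3 = (100, -70, +2.17).
Determinant of the coordinate differences = 65·(-70) − 100·75 = -12050.
∂h/∂x = [(-2.06)·(-70) − (+2.17)·75] / -12050 = +0.001539
∂h/∂y = [65·(+2.17) − 100·(-2.06)] / -12050 = -0.02880
Head at (55, 380) = 374.88 + (+0.001539)·(-75) + (-0.02880)·(230) = 368.14 m.
That is lower than the 374.88 m at P-1, so the point is downgradient.

downgradient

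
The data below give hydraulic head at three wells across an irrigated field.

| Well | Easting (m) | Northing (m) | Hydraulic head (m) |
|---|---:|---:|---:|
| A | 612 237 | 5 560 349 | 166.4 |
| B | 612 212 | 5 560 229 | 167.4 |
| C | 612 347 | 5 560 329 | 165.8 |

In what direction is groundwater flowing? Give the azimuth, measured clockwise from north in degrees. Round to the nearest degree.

With h = a·x + b·y + c and A as origin, the differences give:
  (-25)·a + (-120)·b = +1.0
  110·a + (-20)·b = -0.6
Eliminate b (×(-20) and ×(-120), subtract): 13700·a = -92.00 → a = ∂h/∂x = -0.006715
Back-substitute: b = ∂h/∂y = -0.006934.
Flow direction (−∇h) has components (+0.006715 E, +0.006934 N).
Azimuth = atan2(E, N) = atan2(+0.006715, +0.006934) = 44.1° ≈ 044°.

044°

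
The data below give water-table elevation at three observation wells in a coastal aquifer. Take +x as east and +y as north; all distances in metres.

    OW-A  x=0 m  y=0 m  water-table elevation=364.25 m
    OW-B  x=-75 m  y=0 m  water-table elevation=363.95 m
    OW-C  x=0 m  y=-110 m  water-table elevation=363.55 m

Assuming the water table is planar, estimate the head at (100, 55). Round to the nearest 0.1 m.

∂h/∂x = (363.95 − 364.25) / (-75 − 0) = +0.004000
∂h/∂y = (363.55 − 364.25) / (-110 − 0) = +0.006364
h(100, 55) = 364.25 + (+0.004000)·(100) + (+0.006364)·(55) = 364.25 +0.400 +0.350 = 365.000 m.

365.0 m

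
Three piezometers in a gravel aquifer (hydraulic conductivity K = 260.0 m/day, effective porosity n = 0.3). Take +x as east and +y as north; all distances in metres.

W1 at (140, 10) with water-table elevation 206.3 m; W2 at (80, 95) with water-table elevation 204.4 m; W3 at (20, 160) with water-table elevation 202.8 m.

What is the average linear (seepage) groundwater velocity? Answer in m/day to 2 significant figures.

16 m/day

Three-point gradient (reference W1): Δ to W2 = (-60, 85, -1.9), Δ to W3 = (-120, 150, -3.5).
∂h/∂x = +0.01042, ∂h/∂y = -0.01500 (det = 1200).
|∇h| = √(0.01042² + -0.01500²) = 0.01826
Seepage velocity v = K·i/n = 260.0 × 0.01826 / 0.3 = 15.83 m/day.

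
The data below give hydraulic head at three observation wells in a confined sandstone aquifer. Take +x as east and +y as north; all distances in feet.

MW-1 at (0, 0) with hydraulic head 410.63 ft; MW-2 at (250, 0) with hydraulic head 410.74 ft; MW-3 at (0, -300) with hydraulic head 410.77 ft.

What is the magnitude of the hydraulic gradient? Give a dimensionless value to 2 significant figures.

∂h/∂x = (410.74 − 410.63) / (250 − 0) = +0.0004400
∂h/∂y = (410.77 − 410.63) / (-300 − 0) = -0.0004667
|∇h| = √(0.0004400² + -0.0004667²) = 0.0006414

0.00064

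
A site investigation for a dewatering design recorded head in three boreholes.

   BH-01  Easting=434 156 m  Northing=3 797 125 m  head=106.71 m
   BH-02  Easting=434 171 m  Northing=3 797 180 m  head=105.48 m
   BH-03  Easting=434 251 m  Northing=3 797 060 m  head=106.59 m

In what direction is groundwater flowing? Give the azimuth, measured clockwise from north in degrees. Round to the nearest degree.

037°

Taking BH-01 as reference: BH-02−BH-01 = (15, 55, -1.23); BH-03−BH-01 = (95, -65, -0.12).
Solve a·Δx + b·Δy = Δh: det = 15·(-65) − 95·55 = -6200.
∂h/∂x = [(-1.23)·(-65) − (-0.12)·55] / -6200 = -0.01396
∂h/∂y = [15·(-0.12) − 95·(-1.23)] / -6200 = -0.01856
Flow direction (−∇h) has components (+0.01396 E, +0.01856 N).
Azimuth = atan2(E, N) = atan2(+0.01396, +0.01856) = 37.0° ≈ 037°.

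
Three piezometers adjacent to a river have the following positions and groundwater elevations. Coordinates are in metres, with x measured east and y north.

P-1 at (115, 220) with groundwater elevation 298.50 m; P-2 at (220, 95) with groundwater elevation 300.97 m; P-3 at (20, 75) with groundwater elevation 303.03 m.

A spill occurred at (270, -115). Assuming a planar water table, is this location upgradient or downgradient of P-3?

Taking P-1 as reference: P-2−P-1 = (105, -125, +2.47); P-3−P-1 = (-95, -145, +4.53).
Solve a·Δx + b·Δy = Δh: det = 105·(-145) − (-95)·(-125) = -27100.
∂h/∂x = [(+2.47)·(-145) − (+4.53)·(-125)] / -27100 = -0.007679
∂h/∂y = [105·(+4.53) − (-95)·(+2.47)] / -27100 = -0.02621
Head at (270, -115) = 298.50 + (-0.007679)·(155) + (-0.02621)·(-335) = 306.09 m.
That is higher than the 303.03 m at P-3, so the point is upgradient.

upgradient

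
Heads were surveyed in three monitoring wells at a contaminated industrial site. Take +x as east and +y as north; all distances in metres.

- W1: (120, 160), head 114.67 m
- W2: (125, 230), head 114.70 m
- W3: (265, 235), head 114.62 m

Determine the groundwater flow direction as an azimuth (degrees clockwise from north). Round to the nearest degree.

129°

Taking W1 as reference: W2−W1 = (5, 70, +0.03); W3−W1 = (145, 75, -0.05).
Solve a·Δx + b·Δy = Δh: det = 5·75 − 145·70 = -9775.
∂h/∂x = [(+0.03)·75 − (-0.05)·70] / -9775 = -0.0005882
∂h/∂y = [5·(-0.05) − 145·(+0.03)] / -9775 = +0.0004706
Flow direction (−∇h) has components (+0.0005882 E, -0.0004706 N).
Azimuth = atan2(E, N) = atan2(+0.0005882, -0.0004706) = 128.7° ≈ 129°.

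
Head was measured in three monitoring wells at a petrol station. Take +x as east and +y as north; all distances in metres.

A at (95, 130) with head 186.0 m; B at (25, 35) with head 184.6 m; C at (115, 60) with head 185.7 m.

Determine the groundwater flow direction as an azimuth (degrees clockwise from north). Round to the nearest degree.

Differences from A: to B (Δx, Δy, Δh) = (-70, -95, -1.4); to C = (20, -70, -0.3).
Solve a·Δx + b·Δy = Δh: det = (-70)·(-70) − 20·(-95) = 6800.
∂h/∂x = [(-1.4)·(-70) − (-0.3)·(-95)] / 6800 = +0.01022
∂h/∂y = [(-70)·(-0.3) − 20·(-1.4)] / 6800 = +0.007206
Flow direction (−∇h) has components (-0.01022 E, -0.007206 N).
Azimuth = atan2(E, N) = atan2(-0.01022, -0.007206) = 234.8° ≈ 235°.

235°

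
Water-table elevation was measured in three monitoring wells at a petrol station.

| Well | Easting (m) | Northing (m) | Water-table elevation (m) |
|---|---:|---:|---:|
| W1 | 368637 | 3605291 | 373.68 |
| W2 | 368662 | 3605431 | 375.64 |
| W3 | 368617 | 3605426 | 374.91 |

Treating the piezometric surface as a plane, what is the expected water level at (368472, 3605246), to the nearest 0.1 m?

370.7 m

Differences from W1: to W2 (Δx, Δy, Δh) = (25, 140, +1.96); to W3 = (-20, 135, +1.23).
Solve a·Δx + b·Δy = Δh: det = 25·135 − (-20)·140 = 6175.
∂h/∂x = [(+1.96)·135 − (+1.23)·140] / 6175 = +0.01496
∂h/∂y = [25·(+1.23) − (-20)·(+1.96)] / 6175 = +0.01133
h(368472, 3605246) = 373.68 + (+0.01496)·(-165) + (+0.01133)·(-45) = 373.68 -2.469 -0.510 = 370.701 m.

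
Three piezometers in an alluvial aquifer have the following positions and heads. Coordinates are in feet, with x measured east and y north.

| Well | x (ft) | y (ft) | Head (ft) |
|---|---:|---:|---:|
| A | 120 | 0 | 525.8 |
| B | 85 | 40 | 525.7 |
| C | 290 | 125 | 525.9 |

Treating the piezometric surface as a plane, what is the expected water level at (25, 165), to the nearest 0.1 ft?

With h = a·x + b·y + c and A as origin, the differences give:
  (-35)·a + 40·b = -0.1
  170·a + 125·b = +0.1
Eliminate b (×125 and ×40, subtract): -11175·a = -16.50 → a = ∂h/∂x = +0.001477
Back-substitute: b = ∂h/∂y = -0.001208.
h(25, 165) = 525.8 + (+0.001477)·(-95) + (-0.001208)·(165) = 525.8 -0.140 -0.199 = 525.460 ft.

525.5 ft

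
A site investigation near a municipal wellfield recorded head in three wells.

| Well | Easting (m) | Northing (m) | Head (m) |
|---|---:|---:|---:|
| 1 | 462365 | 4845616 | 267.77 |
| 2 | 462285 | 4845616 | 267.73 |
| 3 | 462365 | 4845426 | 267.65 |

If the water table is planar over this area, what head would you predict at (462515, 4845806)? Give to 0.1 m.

∂h/∂x = (267.73 − 267.77) / (462285 − 462365) = +0.0005000
∂h/∂y = (267.65 − 267.77) / (4845426 − 4845616) = +0.0006316
h(462515, 4845806) = 267.77 + (+0.0005000)·(150) + (+0.0006316)·(190) = 267.77 +0.075 +0.120 = 267.965 m.

268.0 m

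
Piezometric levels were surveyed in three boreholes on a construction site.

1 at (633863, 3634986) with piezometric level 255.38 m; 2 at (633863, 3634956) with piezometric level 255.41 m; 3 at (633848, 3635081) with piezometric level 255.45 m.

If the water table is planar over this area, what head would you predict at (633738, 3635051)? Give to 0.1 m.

256.7 m

Taking 1 as reference: 2−1 = (0, -30, +0.03); 3−1 = (-15, 95, +0.07).
Determinant of the coordinate differences = 0·95 − (-15)·(-30) = -450.
∂h/∂x = [(+0.03)·95 − (+0.07)·(-30)] / -450 = -0.01100
∂h/∂y = [0·(+0.07) − (-15)·(+0.03)] / -450 = -0.001000
h(633738, 3635051) = 255.38 + (-0.01100)·(-125) + (-0.001000)·(65) = 255.38 +1.375 -0.065 = 256.690 m.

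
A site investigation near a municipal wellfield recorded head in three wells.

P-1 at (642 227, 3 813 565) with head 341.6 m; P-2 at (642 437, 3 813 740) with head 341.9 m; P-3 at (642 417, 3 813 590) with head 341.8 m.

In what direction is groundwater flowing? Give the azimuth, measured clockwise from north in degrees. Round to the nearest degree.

Taking P-1 as reference: P-2−P-1 = (210, 175, +0.3); P-3−P-1 = (190, 25, +0.2).
Determinant of the coordinate differences = 210·25 − 190·175 = -28000.
∂h/∂x = [(+0.3)·25 − (+0.2)·175] / -28000 = +0.0009821
∂h/∂y = [210·(+0.2) − 190·(+0.3)] / -28000 = +0.0005357
Flow direction (−∇h) has components (-0.0009821 E, -0.0005357 N).
Azimuth = atan2(E, N) = atan2(-0.0009821, -0.0005357) = 241.4° ≈ 241°.

241°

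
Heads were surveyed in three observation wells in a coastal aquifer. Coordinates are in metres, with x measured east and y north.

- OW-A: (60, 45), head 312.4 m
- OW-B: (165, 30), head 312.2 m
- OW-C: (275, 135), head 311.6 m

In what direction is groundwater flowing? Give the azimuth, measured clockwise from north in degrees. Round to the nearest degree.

036°

With h = a·x + b·y + c and OW-A as origin, the differences give:
  105·a + (-15)·b = -0.2
  215·a + 90·b = -0.8
Eliminate b (×90 and ×(-15), subtract): 12675·a = -30.00 → a = ∂h/∂x = -0.002367
Back-substitute: b = ∂h/∂y = -0.003235.
Flow direction (−∇h) has components (+0.002367 E, +0.003235 N).
Azimuth = atan2(E, N) = atan2(+0.002367, +0.003235) = 36.2° ≈ 036°.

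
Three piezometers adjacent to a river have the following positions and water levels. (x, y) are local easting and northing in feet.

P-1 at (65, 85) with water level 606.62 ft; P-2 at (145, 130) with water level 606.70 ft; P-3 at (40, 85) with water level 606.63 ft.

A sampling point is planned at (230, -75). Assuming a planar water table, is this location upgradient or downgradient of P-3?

With h = a·x + b·y + c and P-1 as origin, the differences give:
  80·a + 45·b = +0.08
  (-25)·a + 0·b = +0.01
Eliminate b (×0 and ×45, subtract): 1125·a = -0.450 → a = ∂h/∂x = -0.0004000
Back-substitute: b = ∂h/∂y = +0.002489.
Head at (230, -75) = 606.62 + (-0.0004000)·(165) + (+0.002489)·(-160) = 606.16 ft.
That is lower than the 606.63 ft at P-3, so the point is downgradient.

downgradient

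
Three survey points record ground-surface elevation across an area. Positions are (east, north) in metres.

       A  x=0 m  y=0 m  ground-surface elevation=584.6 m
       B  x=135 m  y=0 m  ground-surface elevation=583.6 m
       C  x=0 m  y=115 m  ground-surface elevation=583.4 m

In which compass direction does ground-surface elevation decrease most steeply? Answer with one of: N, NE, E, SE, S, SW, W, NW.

NE

∂z/∂x = (583.6 − 584.6) / (135 − 0) = -0.007407
∂z/∂y = (583.4 − 584.6) / (115 − 0) = -0.01043
Steepest decrease is along −∇f = (+0.007407 E, +0.01043 N) → northeast.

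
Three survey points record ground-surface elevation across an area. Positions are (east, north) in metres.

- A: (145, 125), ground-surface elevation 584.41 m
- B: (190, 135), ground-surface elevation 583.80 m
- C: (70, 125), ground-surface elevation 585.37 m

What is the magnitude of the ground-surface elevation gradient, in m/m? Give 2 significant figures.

0.013 m/m

With z = a·x + b·y + c and A as origin, the differences give:
  45·a + 10·b = -0.61
  (-75)·a + 0·b = +0.96
Eliminate b (×0 and ×10, subtract): 750·a = -9.600 → a = ∂z/∂x = -0.01280
Back-substitute: b = ∂z/∂y = -0.003400.
|∇f| = √(-0.01280² + -0.003400²) = 0.01324 m/m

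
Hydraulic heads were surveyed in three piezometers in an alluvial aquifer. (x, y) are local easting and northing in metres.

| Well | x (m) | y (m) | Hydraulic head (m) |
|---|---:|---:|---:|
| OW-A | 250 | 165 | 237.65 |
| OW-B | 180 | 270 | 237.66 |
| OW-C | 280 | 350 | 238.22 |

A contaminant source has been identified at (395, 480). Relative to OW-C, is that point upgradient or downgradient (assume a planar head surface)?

upgradient

With h = a·x + b·y + c and OW-A as origin, the differences give:
  (-70)·a + 105·b = +0.01
  30·a + 185·b = +0.57
Eliminate b (×185 and ×105, subtract): -16100·a = -58.000 → a = ∂h/∂x = +0.003602
Back-substitute: b = ∂h/∂y = +0.002497.
Head at (395, 480) = 237.65 + (+0.003602)·(145) + (+0.002497)·(315) = 238.96 m.
That is higher than the 238.22 m at OW-C, so the point is upgradient.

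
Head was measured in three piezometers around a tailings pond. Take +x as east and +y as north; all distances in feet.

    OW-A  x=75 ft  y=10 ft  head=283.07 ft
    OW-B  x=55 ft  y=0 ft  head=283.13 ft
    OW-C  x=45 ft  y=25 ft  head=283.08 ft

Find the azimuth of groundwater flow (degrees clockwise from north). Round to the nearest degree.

032°

Taking OW-A as reference: OW-B−OW-A = (-20, -10, +0.06); OW-C−OW-A = (-30, 15, +0.01).
Solve a·Δx + b·Δy = Δh: det = (-20)·15 − (-30)·(-10) = -600.
∂h/∂x = [(+0.06)·15 − (+0.01)·(-10)] / -600 = -0.001667
∂h/∂y = [(-20)·(+0.01) − (-30)·(+0.06)] / -600 = -0.002667
Flow direction (−∇h) has components (+0.001667 E, +0.002667 N).
Azimuth = atan2(E, N) = atan2(+0.001667, +0.002667) = 32.0° ≈ 032°.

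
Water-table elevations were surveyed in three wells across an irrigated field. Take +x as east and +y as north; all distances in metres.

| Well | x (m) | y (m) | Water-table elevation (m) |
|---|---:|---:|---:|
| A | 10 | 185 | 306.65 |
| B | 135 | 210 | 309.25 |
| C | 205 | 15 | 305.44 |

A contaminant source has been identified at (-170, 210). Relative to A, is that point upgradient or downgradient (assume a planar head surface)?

Differences from A: to B (Δx, Δy, Δh) = (125, 25, +2.60); to C = (195, -170, -1.21).
Solve a·Δx + b·Δy = Δh: det = 125·(-170) − 195·25 = -26125.
∂h/∂x = [(+2.60)·(-170) − (-1.21)·25] / -26125 = +0.01576
∂h/∂y = [125·(-1.21) − 195·(+2.60)] / -26125 = +0.02520
Head at (-170, 210) = 306.65 + (+0.01576)·(-180) + (+0.02520)·(25) = 304.44 m.
That is lower than the 306.65 m at A, so the point is downgradient.

downgradient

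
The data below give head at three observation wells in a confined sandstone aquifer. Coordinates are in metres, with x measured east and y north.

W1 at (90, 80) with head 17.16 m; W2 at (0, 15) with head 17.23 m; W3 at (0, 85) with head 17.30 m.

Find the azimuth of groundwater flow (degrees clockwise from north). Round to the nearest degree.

With h = a·x + b·y + c and W1 as origin, the differences give:
  (-90)·a + (-65)·b = +0.07
  (-90)·a + 5·b = +0.14
Eliminate b (×5 and ×(-65), subtract): -6300·a = 9.450 → a = ∂h/∂x = -0.001500
Back-substitute: b = ∂h/∂y = +0.001000.
Flow direction (−∇h) has components (+0.001500 E, -0.001000 N).
Azimuth = atan2(E, N) = atan2(+0.001500, -0.001000) = 123.7° ≈ 124°.

124°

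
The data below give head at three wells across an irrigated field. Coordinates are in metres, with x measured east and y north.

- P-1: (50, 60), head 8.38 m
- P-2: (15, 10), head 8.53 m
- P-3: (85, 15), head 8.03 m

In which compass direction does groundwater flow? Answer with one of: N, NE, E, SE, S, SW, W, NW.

E

Differences from P-1: to P-2 (Δx, Δy, Δh) = (-35, -50, +0.15); to P-3 = (35, -45, -0.35).
Determinant of the coordinate differences = (-35)·(-45) − 35·(-50) = 3325.
∂h/∂x = [(+0.15)·(-45) − (-0.35)·(-50)] / 3325 = -0.007293
∂h/∂y = [(-35)·(-0.35) − 35·(+0.15)] / 3325 = +0.002105
Flow = −∇h = (+0.007293 east, -0.002105 north), which points east.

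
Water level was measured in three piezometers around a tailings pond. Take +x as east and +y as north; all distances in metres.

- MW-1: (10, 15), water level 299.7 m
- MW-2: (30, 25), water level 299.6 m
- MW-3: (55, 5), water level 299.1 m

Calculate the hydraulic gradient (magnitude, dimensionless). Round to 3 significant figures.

With h = a·x + b·y + c and MW-1 as origin, the differences give:
  20·a + 10·b = -0.1
  45·a + (-10)·b = -0.6
Eliminate b (×(-10) and ×10, subtract): -650·a = 7.00 → a = ∂h/∂x = -0.01077
Back-substitute: b = ∂h/∂y = +0.01154.
|∇h| = √(-0.01077² + 0.01154²) = 0.01578

0.0158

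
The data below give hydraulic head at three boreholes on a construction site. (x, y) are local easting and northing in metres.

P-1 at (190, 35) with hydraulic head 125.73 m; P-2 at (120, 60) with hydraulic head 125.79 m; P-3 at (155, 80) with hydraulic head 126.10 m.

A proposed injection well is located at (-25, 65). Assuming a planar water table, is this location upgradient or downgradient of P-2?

With h = a·x + b·y + c and P-1 as origin, the differences give:
  (-70)·a + 25·b = +0.06
  (-35)·a + 45·b = +0.37
Eliminate b (×45 and ×25, subtract): -2275·a = -6.550 → a = ∂h/∂x = +0.002879
Back-substitute: b = ∂h/∂y = +0.01046.
Head at (-25, 65) = 125.73 + (+0.002879)·(-215) + (+0.01046)·(30) = 125.42 m.
That is lower than the 125.79 m at P-2, so the point is downgradient.

downgradient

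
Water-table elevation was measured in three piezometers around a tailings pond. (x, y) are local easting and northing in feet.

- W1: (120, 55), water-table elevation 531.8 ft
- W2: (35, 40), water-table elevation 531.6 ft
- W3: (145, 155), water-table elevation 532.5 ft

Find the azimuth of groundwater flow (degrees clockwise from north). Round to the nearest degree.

Differences from W1: to W2 (Δx, Δy, Δh) = (-85, -15, -0.2); to W3 = (25, 100, +0.7).
Determinant of the coordinate differences = (-85)·100 − 25·(-15) = -8125.
∂h/∂x = [(-0.2)·100 − (+0.7)·(-15)] / -8125 = +0.001169
∂h/∂y = [(-85)·(+0.7) − 25·(-0.2)] / -8125 = +0.006708
Flow direction (−∇h) has components (-0.001169 E, -0.006708 N).
Azimuth = atan2(E, N) = atan2(-0.001169, -0.006708) = 189.9° ≈ 190°.

190°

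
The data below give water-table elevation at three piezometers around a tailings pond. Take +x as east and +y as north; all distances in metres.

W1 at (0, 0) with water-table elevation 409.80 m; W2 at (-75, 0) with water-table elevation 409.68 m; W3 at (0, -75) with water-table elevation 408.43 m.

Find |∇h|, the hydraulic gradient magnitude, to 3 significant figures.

0.0183

∂h/∂x = (409.68 − 409.80) / (-75 − 0) = +0.001600
∂h/∂y = (408.43 − 409.80) / (-75 − 0) = +0.01827
|∇h| = √(0.001600² + 0.01827²) = 0.01834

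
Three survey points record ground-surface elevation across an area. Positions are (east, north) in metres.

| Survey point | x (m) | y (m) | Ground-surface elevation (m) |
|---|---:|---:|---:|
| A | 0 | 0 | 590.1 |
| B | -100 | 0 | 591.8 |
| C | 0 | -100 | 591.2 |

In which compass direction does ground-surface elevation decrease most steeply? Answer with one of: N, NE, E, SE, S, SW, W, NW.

NE

∂z/∂x = (591.8 − 590.1) / (-100 − 0) = -0.01700
∂z/∂y = (591.2 − 590.1) / (-100 − 0) = -0.01100
Steepest decrease is along −∇f = (+0.01700 E, +0.01100 N) → northeast.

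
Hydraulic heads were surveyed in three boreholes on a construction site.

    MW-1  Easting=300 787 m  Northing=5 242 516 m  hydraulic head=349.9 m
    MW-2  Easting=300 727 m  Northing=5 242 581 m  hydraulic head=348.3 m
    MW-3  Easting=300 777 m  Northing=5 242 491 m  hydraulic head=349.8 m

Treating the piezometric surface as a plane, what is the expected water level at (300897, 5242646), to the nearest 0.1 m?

Taking MW-1 as reference: MW-2−MW-1 = (-60, 65, -1.6); MW-3−MW-1 = (-10, -25, -0.1).
Determinant of the coordinate differences = (-60)·(-25) − (-10)·65 = 2150.
∂h/∂x = [(-1.6)·(-25) − (-0.1)·65] / 2150 = +0.02163
∂h/∂y = [(-60)·(-0.1) − (-10)·(-1.6)] / 2150 = -0.004651
h(300897, 5242646) = 349.9 + (+0.02163)·(110) + (-0.004651)·(130) = 349.9 +2.379 -0.605 = 351.674 m.

351.7 m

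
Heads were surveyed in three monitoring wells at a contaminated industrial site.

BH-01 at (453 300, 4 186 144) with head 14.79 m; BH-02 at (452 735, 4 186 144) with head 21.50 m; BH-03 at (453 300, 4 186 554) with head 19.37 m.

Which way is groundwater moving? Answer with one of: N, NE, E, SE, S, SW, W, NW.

∂h/∂x = (21.50 − 14.79) / (452735 − 453300) = -0.01188
∂h/∂y = (19.37 − 14.79) / (4186554 − 4186144) = +0.01117
Flow = −∇h = (+0.01188 east, -0.01117 north), which points southeast.

SE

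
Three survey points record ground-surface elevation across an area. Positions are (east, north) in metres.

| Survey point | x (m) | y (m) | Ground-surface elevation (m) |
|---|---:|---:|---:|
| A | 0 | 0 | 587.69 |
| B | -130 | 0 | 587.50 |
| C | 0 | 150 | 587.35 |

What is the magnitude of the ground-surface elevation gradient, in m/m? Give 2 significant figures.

0.0027 m/m

∂z/∂x = (587.50 − 587.69) / (-130 − 0) = +0.001462
∂z/∂y = (587.35 − 587.69) / (150 − 0) = -0.002267
|∇f| = √(0.001462² + -0.002267²) = 0.002698 m/m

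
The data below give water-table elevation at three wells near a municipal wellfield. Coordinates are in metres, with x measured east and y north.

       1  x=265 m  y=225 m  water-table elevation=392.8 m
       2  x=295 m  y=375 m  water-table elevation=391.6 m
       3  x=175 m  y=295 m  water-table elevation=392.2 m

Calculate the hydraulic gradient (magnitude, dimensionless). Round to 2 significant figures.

0.0081

With h = a·x + b·y + c and 1 as origin, the differences give:
  30·a + 150·b = -1.2
  (-90)·a + 70·b = -0.6
Eliminate b (×70 and ×150, subtract): 15600·a = 6.00 → a = ∂h/∂x = +0.0003846
Back-substitute: b = ∂h/∂y = -0.008077.
|∇h| = √(0.0003846² + -0.008077²) = 0.008086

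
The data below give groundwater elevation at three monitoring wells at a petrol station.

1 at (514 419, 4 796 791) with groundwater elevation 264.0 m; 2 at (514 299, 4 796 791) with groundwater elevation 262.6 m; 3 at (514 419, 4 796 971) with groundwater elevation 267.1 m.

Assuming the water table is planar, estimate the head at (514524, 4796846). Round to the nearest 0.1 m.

∂h/∂x = (262.6 − 264.0) / (514299 − 514419) = +0.01167
∂h/∂y = (267.1 − 264.0) / (4796971 − 4796791) = +0.01722
h(514524, 4796846) = 264.0 + (+0.01167)·(105) + (+0.01722)·(55) = 264.0 +1.225 +0.947 = 266.172 m.

266.2 m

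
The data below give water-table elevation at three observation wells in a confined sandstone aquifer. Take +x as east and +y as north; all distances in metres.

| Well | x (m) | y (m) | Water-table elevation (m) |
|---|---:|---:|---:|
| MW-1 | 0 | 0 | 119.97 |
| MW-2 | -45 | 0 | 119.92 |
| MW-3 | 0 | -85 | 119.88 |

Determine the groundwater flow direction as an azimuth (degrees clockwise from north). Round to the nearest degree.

226°

∂h/∂x = (119.92 − 119.97) / (-45 − 0) = +0.001111
∂h/∂y = (119.88 − 119.97) / (-85 − 0) = +0.001059
Flow direction (−∇h) has components (-0.001111 E, -0.001059 N).
Azimuth = atan2(E, N) = atan2(-0.001111, -0.001059) = 226.4° ≈ 226°.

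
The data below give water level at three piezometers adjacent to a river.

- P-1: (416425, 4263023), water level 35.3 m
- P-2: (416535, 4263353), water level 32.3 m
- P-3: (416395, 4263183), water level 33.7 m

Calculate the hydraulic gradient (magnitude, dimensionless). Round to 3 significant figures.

0.00983

Differences from P-1: to P-2 (Δx, Δy, Δh) = (110, 330, -3.0); to P-3 = (-30, 160, -1.6).
Solve a·Δx + b·Δy = Δh: det = 110·160 − (-30)·330 = 27500.
∂h/∂x = [(-3.0)·160 − (-1.6)·330] / 27500 = +0.001745
∂h/∂y = [110·(-1.6) − (-30)·(-3.0)] / 27500 = -0.009673
|∇h| = √(0.001745² + -0.009673²) = 0.009829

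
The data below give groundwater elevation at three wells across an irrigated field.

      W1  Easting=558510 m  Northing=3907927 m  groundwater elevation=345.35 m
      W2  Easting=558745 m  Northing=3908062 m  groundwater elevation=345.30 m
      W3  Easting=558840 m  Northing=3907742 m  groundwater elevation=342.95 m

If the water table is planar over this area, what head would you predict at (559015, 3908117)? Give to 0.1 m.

Taking W1 as reference: W2−W1 = (235, 135, -0.05); W3−W1 = (330, -185, -2.40).
Solve a·Δx + b·Δy = Δh: det = 235·(-185) − 330·135 = -88025.
∂h/∂x = [(-0.05)·(-185) − (-2.40)·135] / -88025 = -0.003786
∂h/∂y = [235·(-2.40) − 330·(-0.05)] / -88025 = +0.006220
h(559015, 3908117) = 345.35 + (-0.003786)·(505) + (+0.006220)·(190) = 345.35 -1.912 +1.182 = 344.620 m.

344.6 m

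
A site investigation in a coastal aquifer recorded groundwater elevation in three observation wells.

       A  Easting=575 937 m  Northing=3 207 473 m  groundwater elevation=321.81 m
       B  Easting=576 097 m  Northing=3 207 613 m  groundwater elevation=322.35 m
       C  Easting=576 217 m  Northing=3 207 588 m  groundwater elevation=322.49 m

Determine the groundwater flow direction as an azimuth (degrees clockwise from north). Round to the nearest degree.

With h = a·x + b·y + c and A as origin, the differences give:
  160·a + 140·b = +0.54
  280·a + 115·b = +0.68
Eliminate b (×115 and ×140, subtract): -20800·a = -33.100 → a = ∂h/∂x = +0.001591
Back-substitute: b = ∂h/∂y = +0.002038.
Flow direction (−∇h) has components (-0.001591 E, -0.002038 N).
Azimuth = atan2(E, N) = atan2(-0.001591, -0.002038) = 218.0° ≈ 218°.

218°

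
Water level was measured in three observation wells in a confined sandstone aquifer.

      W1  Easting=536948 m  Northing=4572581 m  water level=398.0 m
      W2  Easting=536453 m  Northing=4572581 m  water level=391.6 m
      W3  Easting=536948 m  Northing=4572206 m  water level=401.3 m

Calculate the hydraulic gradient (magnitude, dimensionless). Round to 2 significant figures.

∂h/∂x = (391.6 − 398.0) / (536453 − 536948) = +0.01293
∂h/∂y = (401.3 − 398.0) / (4572206 − 4572581) = -0.008800
|∇h| = √(0.01293² + -0.008800²) = 0.01564

0.016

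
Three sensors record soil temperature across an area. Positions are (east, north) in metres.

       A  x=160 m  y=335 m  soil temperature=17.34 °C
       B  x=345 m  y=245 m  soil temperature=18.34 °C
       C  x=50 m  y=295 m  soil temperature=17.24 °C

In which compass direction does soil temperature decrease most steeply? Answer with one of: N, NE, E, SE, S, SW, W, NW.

Taking A as reference: B−A = (185, -90, +1.00); C−A = (-110, -40, -0.10).
Determinant of the coordinate differences = 185·(-40) − (-110)·(-90) = -17300.
∂T/∂x = [(+1.00)·(-40) − (-0.10)·(-90)] / -17300 = +0.002832
∂T/∂y = [185·(-0.10) − (-110)·(+1.00)] / -17300 = -0.005289
Steepest decrease is along −∇f = (-0.002832 E, +0.005289 N) → northwest.

NW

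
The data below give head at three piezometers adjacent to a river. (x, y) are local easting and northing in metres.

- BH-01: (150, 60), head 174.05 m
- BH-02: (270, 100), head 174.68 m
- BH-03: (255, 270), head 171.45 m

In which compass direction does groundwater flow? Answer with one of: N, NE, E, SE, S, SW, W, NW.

With h = a·x + b·y + c and BH-01 as origin, the differences give:
  120·a + 40·b = +0.63
  105·a + 210·b = -2.60
Eliminate b (×210 and ×40, subtract): 21000·a = 236.300 → a = ∂h/∂x = +0.01125
Back-substitute: b = ∂h/∂y = -0.01801.
Flow = −∇h = (-0.01125 east, +0.01801 north), which points northwest.

NW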